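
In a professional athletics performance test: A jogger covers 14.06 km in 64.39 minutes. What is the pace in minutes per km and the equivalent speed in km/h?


Pace = time / distance = 64.39 min / 14.06 km = 4.5797 min/km
Speed = distance / time_in_hours = 14.06 / 1.0732 hr
Speed = 13.1014 km/h

4.5797 min/km, 13.1014 km/h


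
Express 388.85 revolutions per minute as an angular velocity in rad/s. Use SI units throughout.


omega = RPM * 2 * pi / 60
omega = 388.85 * 2 * 3.14159 / 60
omega = 2443.2166 / 60 = 40.7203 rad/s

40.7203 rad/s


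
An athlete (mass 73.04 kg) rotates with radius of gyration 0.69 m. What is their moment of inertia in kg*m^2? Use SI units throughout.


I = m * k^2
I = 73.04 * 0.69^2
I = 73.04 * 0.4761 = 34.7743 kg*m^2

34.7743 kg*m^2


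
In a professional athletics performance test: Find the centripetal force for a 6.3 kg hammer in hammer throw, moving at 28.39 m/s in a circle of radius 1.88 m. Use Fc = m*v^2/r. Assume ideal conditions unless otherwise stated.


Fc = m * v^2 / r
v^2 = 28.39^2 = 805.9921
Fc = 6.3 * 805.9921 / 1.88
Fc = 5077.7502 / 1.88 = 2700.931 N

2700.931 N


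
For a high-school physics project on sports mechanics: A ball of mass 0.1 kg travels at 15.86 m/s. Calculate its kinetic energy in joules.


KE = 0.5 * m * v^2
KE = 0.5 * 0.1 * 15.86^2
KE = 0.5 * 0.1 * 251.5396 = 12.577 J

12.577 J


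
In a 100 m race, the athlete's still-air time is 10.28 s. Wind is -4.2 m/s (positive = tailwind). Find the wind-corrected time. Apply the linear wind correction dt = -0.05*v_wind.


dt = -0.05 * v_wind = -0.05 * -4.2 = 0.21 s
t_corrected = t_still + dt = 10.28 + (0.21)
t_corrected = 10.49 s

10.49 s


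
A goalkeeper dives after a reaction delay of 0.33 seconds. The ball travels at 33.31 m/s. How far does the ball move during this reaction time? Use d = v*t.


d = v * t
d = 33.31 * 0.33
d = 10.9923 m

10.9923 m


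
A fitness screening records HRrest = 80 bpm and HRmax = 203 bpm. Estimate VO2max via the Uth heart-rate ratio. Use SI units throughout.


VO2max = 15.3 * HRmax / HRrest
VO2max = 15.3 * 203 / 80
VO2max = 3105.9 / 80 = 38.8238 mL/kg/min

38.8238 mL/kg/min


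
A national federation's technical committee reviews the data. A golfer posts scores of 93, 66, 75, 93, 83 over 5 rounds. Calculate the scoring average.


Average = sum / n
Sum = 410
Average = 410 / 5 = 82

82


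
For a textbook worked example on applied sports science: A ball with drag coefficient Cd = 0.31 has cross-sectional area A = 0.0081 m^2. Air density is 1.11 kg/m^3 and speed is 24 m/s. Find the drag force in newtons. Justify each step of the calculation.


Fd = 0.5 * Cd * rho * A * v^2
Fd = 0.5 * 0.31 * 1.11 * 0.0081 * 24^2
v^2 = 576
Fd = 0.5 * 0.31 * 1.11 * 0.0081 * 576 = 0.8027 N

0.8027 N


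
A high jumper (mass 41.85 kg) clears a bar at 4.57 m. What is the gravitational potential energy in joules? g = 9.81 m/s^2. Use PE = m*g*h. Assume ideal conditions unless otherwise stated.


PE = m * g * h
PE = 41.85 * 9.81 * 4.57
PE = 410.5485 * 4.57 = 1876.2066 J

1876.2066 J


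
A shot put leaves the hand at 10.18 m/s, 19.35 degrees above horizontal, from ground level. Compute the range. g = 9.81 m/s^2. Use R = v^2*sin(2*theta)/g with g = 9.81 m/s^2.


R = v^2 * sin(2*theta) / g
Convert angle to radians: theta = 19.35 deg = 0.3377 rad
sin(2*theta) = sin(0.6754) = 0.6252
R = 10.18^2 * 0.6252 / 9.81
R = 103.6324 * 0.6252 / 9.81 = 6.605 m

6.605 m


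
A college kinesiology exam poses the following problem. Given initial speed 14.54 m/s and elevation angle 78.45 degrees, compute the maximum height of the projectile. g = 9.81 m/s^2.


H = (v*sin(theta))^2 / (2*g)
vy = v*sin(theta) = 14.54 * sin(78.45 deg) = 14.2456 m/s
H = vy^2 / (2*g) = 202.9363 / (2*9.81)
H = 202.9363 / 19.62 = 10.3433 m

10.3433 m


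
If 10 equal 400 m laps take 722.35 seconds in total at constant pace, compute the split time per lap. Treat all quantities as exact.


Split time = total_time / n_laps = 722.35 / 10
Split time = 72.235 s per lap

72.235 s


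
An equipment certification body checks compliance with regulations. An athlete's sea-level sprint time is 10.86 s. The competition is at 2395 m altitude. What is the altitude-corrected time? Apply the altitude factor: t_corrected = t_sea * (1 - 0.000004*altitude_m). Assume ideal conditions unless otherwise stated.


Correction factor = 1 - 0.000004 * 2395 = 0.99042
t_corrected = t_sea * factor = 10.86 * 0.99042
t_corrected = 10.756 s

10.756 s


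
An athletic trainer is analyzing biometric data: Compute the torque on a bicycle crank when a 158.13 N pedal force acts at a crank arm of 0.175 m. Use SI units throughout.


tau = F * d
tau = 158.13 * 0.175
tau = 27.6727 N*m

27.6727 N*m


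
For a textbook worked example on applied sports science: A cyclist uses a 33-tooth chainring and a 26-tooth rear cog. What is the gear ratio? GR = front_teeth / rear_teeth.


GR = front_teeth / rear_teeth
GR = 33 / 26
GR = 1.2692

1.2692


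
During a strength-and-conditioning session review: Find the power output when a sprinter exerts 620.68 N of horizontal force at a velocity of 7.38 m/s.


P = F * v
P = 620.68 * 7.38
P = 4580.6184 W

4580.6184 W


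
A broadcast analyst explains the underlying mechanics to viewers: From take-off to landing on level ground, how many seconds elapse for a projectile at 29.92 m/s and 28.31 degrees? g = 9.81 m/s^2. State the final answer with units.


T = 2*v*sin(theta)/g
sin(theta) = sin(28.31 deg) = 0.4742
T = 2*29.92*0.4742 / 9.81
T = 28.3786 / 9.81 = 2.8928 s

2.8928 s


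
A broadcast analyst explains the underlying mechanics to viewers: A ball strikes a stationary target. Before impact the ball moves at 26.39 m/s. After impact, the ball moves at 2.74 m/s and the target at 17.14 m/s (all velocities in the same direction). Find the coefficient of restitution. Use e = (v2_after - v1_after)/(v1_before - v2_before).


e = (v2_after - v1_after) / (v1_before - v2_before)
Numerator = 17.14 - 2.74 = 14.4
Denominator = 26.39 - 0 = 26.39
e = 14.4 / 26.39 = 0.5457

0.5457


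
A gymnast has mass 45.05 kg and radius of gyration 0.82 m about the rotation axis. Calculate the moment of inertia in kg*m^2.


I = m * k^2
I = 45.05 * 0.82^2
I = 45.05 * 0.6724 = 30.2916 kg*m^2

30.2916 kg*m^2


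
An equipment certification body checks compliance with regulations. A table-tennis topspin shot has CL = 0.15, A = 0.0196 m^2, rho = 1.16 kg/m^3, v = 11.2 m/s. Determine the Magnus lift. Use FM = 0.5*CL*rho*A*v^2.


FM = 0.5 * CL * rho * A * v^2
FM = 0.5 * 0.15 * 1.16 * 0.0196 * 11.2^2
v^2 = 125.44
FM = 0.5 * 0.15 * 1.16 * 0.0196 * 125.44 = 0.2139 N

0.2139 N


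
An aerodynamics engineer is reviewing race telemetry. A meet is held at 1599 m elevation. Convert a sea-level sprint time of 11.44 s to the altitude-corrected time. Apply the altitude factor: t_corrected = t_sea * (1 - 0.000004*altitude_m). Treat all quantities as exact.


Correction factor = 1 - 0.000004 * 1599 = 0.993604
t_corrected = t_sea * factor = 11.44 * 0.993604
t_corrected = 11.3668 s

11.3668 s


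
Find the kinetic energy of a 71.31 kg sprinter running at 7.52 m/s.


KE = 0.5 * m * v^2
KE = 0.5 * 71.31 * 7.52^2
KE = 0.5 * 71.31 * 56.5504 = 2016.3045 J

2016.3045 J


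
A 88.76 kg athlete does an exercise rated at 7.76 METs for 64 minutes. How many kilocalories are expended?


kcal = MET * mass * time_hr
Convert time: 64 min = 1.0667 hr
kcal = 7.76 * 88.76 * 1.0667
kcal = 734.6961 kcal

734.6961 kcal


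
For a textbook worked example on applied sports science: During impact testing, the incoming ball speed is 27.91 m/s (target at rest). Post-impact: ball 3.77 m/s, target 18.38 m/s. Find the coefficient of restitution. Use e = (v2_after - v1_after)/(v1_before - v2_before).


e = (v2_after - v1_after) / (v1_before - v2_before)
Numerator = 18.38 - 3.77 = 14.61
Denominator = 27.91 - 0 = 27.91
e = 14.61 / 27.91 = 0.5235

0.5235


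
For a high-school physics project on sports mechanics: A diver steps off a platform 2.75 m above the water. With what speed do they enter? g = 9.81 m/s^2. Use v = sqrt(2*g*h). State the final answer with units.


v = sqrt(2 * g * h)
v = sqrt(2 * 9.81 * 2.75)
v = sqrt(53.955) = 7.3454 m/s

7.3454 m/s


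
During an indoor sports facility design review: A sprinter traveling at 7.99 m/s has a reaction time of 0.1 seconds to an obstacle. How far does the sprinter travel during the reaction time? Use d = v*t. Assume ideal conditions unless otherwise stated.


d = v * t
d = 7.99 * 0.1
d = 0.799 m

0.799 m


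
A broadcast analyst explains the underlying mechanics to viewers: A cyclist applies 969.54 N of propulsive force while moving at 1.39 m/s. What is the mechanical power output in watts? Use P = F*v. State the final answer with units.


P = F * v
P = 969.54 * 1.39
P = 1347.6606 W

1347.6606 W


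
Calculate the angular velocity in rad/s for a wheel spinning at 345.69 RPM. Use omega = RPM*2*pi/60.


omega = RPM * 2 * pi / 60
omega = 345.69 * 2 * 3.14159 / 60
omega = 2172.0343 / 60 = 36.2006 rad/s

36.2006 rad/s


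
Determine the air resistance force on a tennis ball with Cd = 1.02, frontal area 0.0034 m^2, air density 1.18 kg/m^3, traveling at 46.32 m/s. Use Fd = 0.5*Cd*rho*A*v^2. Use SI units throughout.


Fd = 0.5 * Cd * rho * A * v^2
Fd = 0.5 * 1.02 * 1.18 * 0.0034 * 46.32^2
v^2 = 2145.5424
Fd = 0.5 * 1.02 * 1.18 * 0.0034 * 2145.5424 = 4.39 N

4.39 N


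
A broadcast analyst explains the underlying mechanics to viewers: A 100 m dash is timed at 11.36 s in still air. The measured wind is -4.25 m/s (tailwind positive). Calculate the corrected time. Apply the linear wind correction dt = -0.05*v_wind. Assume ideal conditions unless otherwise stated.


dt = -0.05 * v_wind = -0.05 * -4.25 = 0.2125 s
t_corrected = t_still + dt = 11.36 + (0.2125)
t_corrected = 11.5725 s

11.5725 s


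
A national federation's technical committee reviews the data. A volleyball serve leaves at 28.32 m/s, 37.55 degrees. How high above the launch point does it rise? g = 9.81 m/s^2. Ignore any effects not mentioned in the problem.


H = (v*sin(theta))^2 / (2*g)
vy = v*sin(theta) = 28.32 * sin(37.55 deg) = 17.2597 m/s
H = vy^2 / (2*g) = 297.8981 / (2*9.81)
H = 297.8981 / 19.62 = 15.1834 m

15.1834 m


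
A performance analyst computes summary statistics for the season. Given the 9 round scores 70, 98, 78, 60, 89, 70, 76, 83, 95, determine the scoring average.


Average = sum / n
Sum = 719
Average = 719 / 9 = 79.8889

79.8889


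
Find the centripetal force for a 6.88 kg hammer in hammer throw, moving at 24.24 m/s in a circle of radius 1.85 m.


Fc = m * v^2 / r
v^2 = 24.24^2 = 587.5776
Fc = 6.88 * 587.5776 / 1.85
Fc = 4042.5339 / 1.85 = 2185.1535 N

2185.1535 N


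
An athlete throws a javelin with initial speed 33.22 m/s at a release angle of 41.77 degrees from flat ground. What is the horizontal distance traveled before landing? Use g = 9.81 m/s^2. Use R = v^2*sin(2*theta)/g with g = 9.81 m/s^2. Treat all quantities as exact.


R = v^2 * sin(2*theta) / g
Convert angle to radians: theta = 41.77 deg = 0.729 rad
sin(2*theta) = sin(1.458) = 0.9937
R = 33.22^2 * 0.9937 / 9.81
R = 1103.5684 * 0.9937 / 9.81 = 111.78 m

111.78 m


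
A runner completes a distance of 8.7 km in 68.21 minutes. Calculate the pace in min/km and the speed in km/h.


Pace = time / distance = 68.21 min / 8.7 km = 7.8402 min/km
Speed = distance / time_in_hours = 8.7 / 1.1368 hr
Speed = 7.6528 km/h

7.8402 min/km, 7.6528 km/h


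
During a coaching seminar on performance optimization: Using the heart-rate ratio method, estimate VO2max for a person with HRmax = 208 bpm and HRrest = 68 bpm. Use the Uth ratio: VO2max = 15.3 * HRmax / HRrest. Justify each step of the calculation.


VO2max = 15.3 * HRmax / HRrest
VO2max = 15.3 * 208 / 68
VO2max = 3182.4 / 68 = 46.8 mL/kg/min

46.8 mL/kg/min


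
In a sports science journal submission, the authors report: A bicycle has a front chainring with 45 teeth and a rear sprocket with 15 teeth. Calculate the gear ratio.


GR = front_teeth / rear_teeth
GR = 45 / 15
GR = 3

3


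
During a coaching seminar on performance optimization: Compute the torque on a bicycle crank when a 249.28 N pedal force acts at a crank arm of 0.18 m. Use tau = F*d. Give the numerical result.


tau = F * d
tau = 249.28 * 0.18
tau = 44.8704 N*m

44.8704 N*m


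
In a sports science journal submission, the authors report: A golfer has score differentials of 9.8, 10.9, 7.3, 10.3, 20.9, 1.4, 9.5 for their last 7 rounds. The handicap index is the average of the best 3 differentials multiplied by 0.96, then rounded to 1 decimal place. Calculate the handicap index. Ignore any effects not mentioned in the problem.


All differentials: 9.8, 10.9, 7.3, 10.3, 20.9, 1.4, 9.5
Sorted: 1.4, 7.3, 9.5, 9.8, 10.3, 10.9, 20.9
Best 3: 1.4, 7.3, 9.5
Average of best = 18.2 / 3 = 6.0667
Raw index = 6.0667 * 0.96 = 5.824
Handicap index = round(5.824, 1) = 5.8

5.8


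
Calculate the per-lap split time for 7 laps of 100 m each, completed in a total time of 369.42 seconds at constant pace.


Split time = total_time / n_laps = 369.42 / 7
Split time = 52.7743 s per lap

52.7743 s


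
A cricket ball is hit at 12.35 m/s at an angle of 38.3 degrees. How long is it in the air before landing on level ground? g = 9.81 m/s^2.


T = 2*v*sin(theta)/g
sin(theta) = sin(38.3 deg) = 0.6198
T = 2*12.35*0.6198 / 9.81
T = 15.3085 / 9.81 = 1.5605 s

1.5605 s


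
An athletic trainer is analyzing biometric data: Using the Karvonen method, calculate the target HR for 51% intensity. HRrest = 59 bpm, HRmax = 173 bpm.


Target = HRrest + pct*(HRmax - HRrest)
Heart rate reserve = HRmax - HRrest = 173 - 59 = 114 bpm
Fraction = 51% = 0.51
Target = 59 + 0.51 * 114
Target = 59 + 58.14 = 117.14 bpm

117.14 bpm


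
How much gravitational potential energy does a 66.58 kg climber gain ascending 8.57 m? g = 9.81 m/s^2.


PE = m * g * h
PE = 66.58 * 9.81 * 8.57
PE = 653.1498 * 8.57 = 5597.4938 J

5597.4938 J


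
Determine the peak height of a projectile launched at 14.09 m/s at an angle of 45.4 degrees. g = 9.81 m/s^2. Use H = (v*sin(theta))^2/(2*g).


H = (v*sin(theta))^2 / (2*g)
vy = v*sin(theta) = 14.09 * sin(45.4 deg) = 10.0324 m/s
H = vy^2 / (2*g) = 100.65 / (2*9.81)
H = 100.65 / 19.62 = 5.13 m

5.13 m


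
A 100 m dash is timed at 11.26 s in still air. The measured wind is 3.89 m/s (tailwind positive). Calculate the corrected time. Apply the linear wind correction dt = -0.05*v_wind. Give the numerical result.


dt = -0.05 * v_wind = -0.05 * 3.89 = -0.1945 s
t_corrected = t_still + dt = 11.26 + (-0.1945)
t_corrected = 11.0655 s

11.0655 s


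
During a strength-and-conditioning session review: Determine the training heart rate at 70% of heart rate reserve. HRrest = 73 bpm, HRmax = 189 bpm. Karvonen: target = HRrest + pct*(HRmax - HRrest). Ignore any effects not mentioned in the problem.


Target = HRrest + pct*(HRmax - HRrest)
Heart rate reserve = HRmax - HRrest = 189 - 73 = 116 bpm
Fraction = 70% = 0.7
Target = 73 + 0.7 * 116
Target = 73 + 81.2 = 154.2 bpm

154.2 bpm


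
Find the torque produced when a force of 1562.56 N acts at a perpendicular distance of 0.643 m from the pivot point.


tau = F * d
tau = 1562.56 * 0.643
tau = 1004.7261 N*m

1004.7261 N*m


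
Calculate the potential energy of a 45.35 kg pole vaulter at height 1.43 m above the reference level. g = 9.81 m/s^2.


PE = m * g * h
PE = 45.35 * 9.81 * 1.43
PE = 444.8835 * 1.43 = 636.1834 J

636.1834 J


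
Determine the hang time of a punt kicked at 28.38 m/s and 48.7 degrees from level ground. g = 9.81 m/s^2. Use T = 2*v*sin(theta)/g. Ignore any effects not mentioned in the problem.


T = 2*v*sin(theta)/g
sin(theta) = sin(48.7 deg) = 0.7513
T = 2*28.38*0.7513 / 9.81
T = 42.6418 / 9.81 = 4.3468 s

4.3468 s


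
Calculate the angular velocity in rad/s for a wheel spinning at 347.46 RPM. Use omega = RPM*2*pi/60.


omega = RPM * 2 * pi / 60
omega = 347.46 * 2 * 3.14159 / 60
omega = 2183.1556 / 60 = 36.3859 rad/s

36.3859 rad/s


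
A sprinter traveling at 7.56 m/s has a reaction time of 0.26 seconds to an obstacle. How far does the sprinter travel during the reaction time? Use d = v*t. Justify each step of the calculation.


d = v * t
d = 7.56 * 0.26
d = 1.9656 m

1.9656 m


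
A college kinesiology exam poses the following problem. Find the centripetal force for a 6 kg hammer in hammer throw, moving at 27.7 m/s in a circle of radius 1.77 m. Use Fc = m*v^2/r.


Fc = m * v^2 / r
v^2 = 27.7^2 = 767.29
Fc = 6 * 767.29 / 1.77
Fc = 4603.74 / 1.77 = 2600.9831 N

2600.9831 N


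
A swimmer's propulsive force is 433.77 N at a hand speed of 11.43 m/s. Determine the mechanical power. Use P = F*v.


P = F * v
P = 433.77 * 11.43
P = 4957.9911 W

4957.9911 W


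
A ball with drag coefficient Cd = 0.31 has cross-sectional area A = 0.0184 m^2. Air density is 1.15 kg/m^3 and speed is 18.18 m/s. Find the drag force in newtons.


Fd = 0.5 * Cd * rho * A * v^2
Fd = 0.5 * 0.31 * 1.15 * 0.0184 * 18.18^2
v^2 = 330.5124
Fd = 0.5 * 0.31 * 1.15 * 0.0184 * 330.5124 = 1.084 N

1.084 N


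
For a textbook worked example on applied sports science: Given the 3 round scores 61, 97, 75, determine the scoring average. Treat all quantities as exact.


Average = sum / n
Sum = 233
Average = 233 / 3 = 77.6667

77.6667


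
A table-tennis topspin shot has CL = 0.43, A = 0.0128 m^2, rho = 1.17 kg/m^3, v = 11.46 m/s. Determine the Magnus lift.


FM = 0.5 * CL * rho * A * v^2
FM = 0.5 * 0.43 * 1.17 * 0.0128 * 11.46^2
v^2 = 131.3316
FM = 0.5 * 0.43 * 1.17 * 0.0128 * 131.3316 = 0.4229 N

0.4229 N


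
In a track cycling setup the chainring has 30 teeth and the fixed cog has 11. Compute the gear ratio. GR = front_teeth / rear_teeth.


GR = front_teeth / rear_teeth
GR = 30 / 11
GR = 2.7273

2.7273


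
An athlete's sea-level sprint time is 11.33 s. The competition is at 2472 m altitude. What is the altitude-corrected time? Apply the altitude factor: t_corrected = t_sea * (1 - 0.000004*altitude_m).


Correction factor = 1 - 0.000004 * 2472 = 0.990112
t_corrected = t_sea * factor = 11.33 * 0.990112
t_corrected = 11.218 s

11.218 s


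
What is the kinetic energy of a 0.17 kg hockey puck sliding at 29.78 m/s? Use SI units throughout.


KE = 0.5 * m * v^2
KE = 0.5 * 0.17 * 29.78^2
KE = 0.5 * 0.17 * 886.8484 = 75.3821 J

75.3821 J


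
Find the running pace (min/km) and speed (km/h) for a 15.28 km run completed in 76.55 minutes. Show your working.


Pace = time / distance = 76.55 min / 15.28 km = 5.0098 min/km
Speed = distance / time_in_hours = 15.28 / 1.2758 hr
Speed = 11.9765 km/h

5.0098 min/km, 11.9765 km/h


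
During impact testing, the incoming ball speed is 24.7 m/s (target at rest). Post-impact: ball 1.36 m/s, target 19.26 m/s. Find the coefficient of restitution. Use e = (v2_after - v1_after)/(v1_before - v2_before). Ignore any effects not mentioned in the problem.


e = (v2_after - v1_after) / (v1_before - v2_before)
Numerator = 19.26 - 1.36 = 17.9
Denominator = 24.7 - 0 = 24.7
e = 17.9 / 24.7 = 0.7247

0.7247


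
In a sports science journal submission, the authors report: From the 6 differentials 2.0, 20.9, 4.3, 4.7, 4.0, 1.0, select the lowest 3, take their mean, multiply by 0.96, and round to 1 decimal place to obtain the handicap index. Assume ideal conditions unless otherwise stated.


All differentials: 2.0, 20.9, 4.3, 4.7, 4.0, 1.0
Sorted: 1.0, 2.0, 4.0, 4.3, 4.7, 20.9
Best 3: 1.0, 2.0, 4.0
Average of best = 7 / 3 = 2.3333
Raw index = 2.3333 * 0.96 = 2.24
Handicap index = round(2.24, 1) = 2.2

2.2


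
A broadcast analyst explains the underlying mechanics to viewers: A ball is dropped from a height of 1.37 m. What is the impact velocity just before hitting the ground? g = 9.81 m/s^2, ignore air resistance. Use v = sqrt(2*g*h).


v = sqrt(2 * g * h)
v = sqrt(2 * 9.81 * 1.37)
v = sqrt(26.8794) = 5.1845 m/s

5.1845 m/s


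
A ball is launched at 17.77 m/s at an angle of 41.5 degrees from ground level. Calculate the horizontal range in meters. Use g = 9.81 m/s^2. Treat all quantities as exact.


R = v^2 * sin(2*theta) / g
Convert angle to radians: theta = 41.5 deg = 0.7243 rad
sin(2*theta) = sin(1.4486) = 0.9925
R = 17.77^2 * 0.9925 / 9.81
R = 315.7729 * 0.9925 / 9.81 = 31.9489 m

31.9489 m


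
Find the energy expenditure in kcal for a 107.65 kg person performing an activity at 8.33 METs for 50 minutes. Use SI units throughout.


kcal = MET * mass * time_hr
Convert time: 50 min = 0.8333 hr
kcal = 8.33 * 107.65 * 0.8333
kcal = 747.2704 kcal

747.2704 kcal


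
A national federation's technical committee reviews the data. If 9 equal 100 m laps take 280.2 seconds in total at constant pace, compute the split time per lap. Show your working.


Split time = total_time / n_laps = 280.2 / 9
Split time = 31.1333 s per lap

31.1333 s


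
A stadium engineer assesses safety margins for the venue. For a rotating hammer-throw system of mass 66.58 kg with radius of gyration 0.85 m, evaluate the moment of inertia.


I = m * k^2
I = 66.58 * 0.85^2
I = 66.58 * 0.7225 = 48.104 kg*m^2

48.104 kg*m^2


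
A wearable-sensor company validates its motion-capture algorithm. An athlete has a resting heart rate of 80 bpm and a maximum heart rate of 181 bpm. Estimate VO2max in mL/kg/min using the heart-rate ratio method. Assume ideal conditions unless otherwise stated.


VO2max = 15.3 * HRmax / HRrest
VO2max = 15.3 * 181 / 80
VO2max = 2769.3 / 80 = 34.6163 mL/kg/min

34.6163 mL/kg/min


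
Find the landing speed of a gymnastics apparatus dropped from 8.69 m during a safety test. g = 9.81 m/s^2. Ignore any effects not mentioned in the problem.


v = sqrt(2 * g * h)
v = sqrt(2 * 9.81 * 8.69)
v = sqrt(170.4978) = 13.0575 m/s

13.0575 m/s


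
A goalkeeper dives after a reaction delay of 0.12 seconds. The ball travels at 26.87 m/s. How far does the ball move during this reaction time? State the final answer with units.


d = v * t
d = 26.87 * 0.12
d = 3.2244 m

3.2244 m


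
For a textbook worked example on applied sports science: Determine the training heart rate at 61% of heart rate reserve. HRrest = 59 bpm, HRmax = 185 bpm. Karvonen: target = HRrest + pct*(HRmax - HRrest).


Target = HRrest + pct*(HRmax - HRrest)
Heart rate reserve = HRmax - HRrest = 185 - 59 = 126 bpm
Fraction = 61% = 0.61
Target = 59 + 0.61 * 126
Target = 59 + 76.86 = 135.86 bpm

135.86 bpm


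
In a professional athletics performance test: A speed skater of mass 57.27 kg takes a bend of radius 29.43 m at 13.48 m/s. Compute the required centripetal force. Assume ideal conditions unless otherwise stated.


Fc = m * v^2 / r
v^2 = 13.48^2 = 181.7104
Fc = 57.27 * 181.7104 / 29.43
Fc = 10406.5546 / 29.43 = 353.6036 N

353.6036 N


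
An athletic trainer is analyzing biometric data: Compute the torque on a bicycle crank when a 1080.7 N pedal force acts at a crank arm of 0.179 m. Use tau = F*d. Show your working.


tau = F * d
tau = 1080.7 * 0.179
tau = 193.4453 N*m

193.4453 N*m


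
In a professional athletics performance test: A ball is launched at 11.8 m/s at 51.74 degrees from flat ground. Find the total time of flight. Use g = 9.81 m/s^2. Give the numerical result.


T = 2*v*sin(theta)/g
sin(theta) = sin(51.74 deg) = 0.7852
T = 2*11.8*0.7852 / 9.81
T = 18.5309 / 9.81 = 1.889 s

1.889 s


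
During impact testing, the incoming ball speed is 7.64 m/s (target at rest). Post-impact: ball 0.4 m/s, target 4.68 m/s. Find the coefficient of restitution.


e = (v2_after - v1_after) / (v1_before - v2_before)
Numerator = 4.68 - 0.4 = 4.28
Denominator = 7.64 - 0 = 7.64
e = 4.28 / 7.64 = 0.5602

0.5602


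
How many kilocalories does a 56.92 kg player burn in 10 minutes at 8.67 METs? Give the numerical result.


kcal = MET * mass * time_hr
Convert time: 10 min = 0.1667 hr
kcal = 8.67 * 56.92 * 0.1667
kcal = 82.2494 kcal

82.2494 kcal


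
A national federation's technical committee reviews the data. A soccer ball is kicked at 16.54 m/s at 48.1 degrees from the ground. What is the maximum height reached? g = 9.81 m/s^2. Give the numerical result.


H = (v*sin(theta))^2 / (2*g)
vy = v*sin(theta) = 16.54 * sin(48.1 deg) = 12.3109 m/s
H = vy^2 / (2*g) = 151.5586 / (2*9.81)
H = 151.5586 / 19.62 = 7.7247 m

7.7247 m


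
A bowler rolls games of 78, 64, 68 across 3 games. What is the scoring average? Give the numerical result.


Average = sum / n
Sum = 210
Average = 210 / 3 = 70

70


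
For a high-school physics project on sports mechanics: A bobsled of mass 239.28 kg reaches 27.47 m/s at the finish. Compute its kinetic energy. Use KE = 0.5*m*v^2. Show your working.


KE = 0.5 * m * v^2
KE = 0.5 * 239.28 * 27.47^2
KE = 0.5 * 239.28 * 754.6009 = 90280.4517 J

90280.4517 J


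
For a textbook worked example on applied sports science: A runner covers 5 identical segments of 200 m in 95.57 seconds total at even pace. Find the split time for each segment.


Split time = total_time / n_laps = 95.57 / 5
Split time = 19.114 s per lap

19.114 s


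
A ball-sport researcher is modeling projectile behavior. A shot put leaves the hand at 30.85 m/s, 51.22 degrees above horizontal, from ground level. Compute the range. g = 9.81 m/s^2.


R = v^2 * sin(2*theta) / g
Convert angle to radians: theta = 51.22 deg = 0.894 rad
sin(2*theta) = sin(1.7879) = 0.9765
R = 30.85^2 * 0.9765 / 9.81
R = 951.7225 * 0.9765 / 9.81 = 94.7378 m

94.7378 m


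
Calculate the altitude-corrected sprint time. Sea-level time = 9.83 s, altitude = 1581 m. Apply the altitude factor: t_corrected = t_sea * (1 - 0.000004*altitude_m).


Correction factor = 1 - 0.000004 * 1581 = 0.993676
t_corrected = t_sea * factor = 9.83 * 0.993676
t_corrected = 9.7678 s

9.7678 s


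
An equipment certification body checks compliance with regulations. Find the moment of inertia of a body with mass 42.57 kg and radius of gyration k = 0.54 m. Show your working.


I = m * k^2
I = 42.57 * 0.54^2
I = 42.57 * 0.2916 = 12.4134 kg*m^2

12.4134 kg*m^2


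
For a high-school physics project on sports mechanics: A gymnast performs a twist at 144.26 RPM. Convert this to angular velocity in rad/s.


omega = RPM * 2 * pi / 60
omega = 144.26 * 2 * 3.14159 / 60
omega = 906.4123 / 60 = 15.1069 rad/s

15.1069 rad/s


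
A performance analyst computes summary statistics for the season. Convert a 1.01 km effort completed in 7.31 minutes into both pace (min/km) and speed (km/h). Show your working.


Pace = time / distance = 7.31 min / 1.01 km = 7.2376 min/km
Speed = distance / time_in_hours = 1.01 / 0.1218 hr
Speed = 8.29 km/h

7.2376 min/km, 8.29 km/h


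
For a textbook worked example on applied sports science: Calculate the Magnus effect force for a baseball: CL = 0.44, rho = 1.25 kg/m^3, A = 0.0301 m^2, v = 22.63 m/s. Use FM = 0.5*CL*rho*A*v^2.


FM = 0.5 * CL * rho * A * v^2
FM = 0.5 * 0.44 * 1.25 * 0.0301 * 22.63^2
v^2 = 512.1169
FM = 0.5 * 0.44 * 1.25 * 0.0301 * 512.1169 = 4.239 N

4.239 N


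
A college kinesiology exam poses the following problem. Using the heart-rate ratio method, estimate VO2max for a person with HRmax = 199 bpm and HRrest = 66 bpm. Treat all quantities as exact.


VO2max = 15.3 * HRmax / HRrest
VO2max = 15.3 * 199 / 66
VO2max = 3044.7 / 66 = 46.1318 mL/kg/min

46.1318 mL/kg/min


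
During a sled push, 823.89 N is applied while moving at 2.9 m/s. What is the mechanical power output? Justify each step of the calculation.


P = F * v
P = 823.89 * 2.9
P = 2389.281 W

2389.281 W


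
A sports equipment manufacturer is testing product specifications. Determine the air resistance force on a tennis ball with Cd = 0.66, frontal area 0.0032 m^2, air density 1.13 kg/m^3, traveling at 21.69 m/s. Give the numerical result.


Fd = 0.5 * Cd * rho * A * v^2
Fd = 0.5 * 0.66 * 1.13 * 0.0032 * 21.69^2
v^2 = 470.4561
Fd = 0.5 * 0.66 * 1.13 * 0.0032 * 470.4561 = 0.5614 N

0.5614 N


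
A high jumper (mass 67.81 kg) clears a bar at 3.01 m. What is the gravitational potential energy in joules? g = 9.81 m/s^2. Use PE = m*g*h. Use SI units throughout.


PE = m * g * h
PE = 67.81 * 9.81 * 3.01
PE = 665.2161 * 3.01 = 2002.3005 J

2002.3005 J


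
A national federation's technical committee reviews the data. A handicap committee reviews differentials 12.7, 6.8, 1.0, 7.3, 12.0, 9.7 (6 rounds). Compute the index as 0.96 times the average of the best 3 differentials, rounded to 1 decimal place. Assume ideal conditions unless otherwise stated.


All differentials: 12.7, 6.8, 1.0, 7.3, 12.0, 9.7
Sorted: 1.0, 6.8, 7.3, 9.7, 12.0, 12.7
Best 3: 1.0, 6.8, 7.3
Average of best = 15.1 / 3 = 5.0333
Raw index = 5.0333 * 0.96 = 4.832
Handicap index = round(4.832, 1) = 4.8

4.8


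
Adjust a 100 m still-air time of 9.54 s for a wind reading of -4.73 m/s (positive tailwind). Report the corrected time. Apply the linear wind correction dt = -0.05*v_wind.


dt = -0.05 * v_wind = -0.05 * -4.73 = 0.2365 s
t_corrected = t_still + dt = 9.54 + (0.2365)
t_corrected = 9.7765 s

9.7765 s


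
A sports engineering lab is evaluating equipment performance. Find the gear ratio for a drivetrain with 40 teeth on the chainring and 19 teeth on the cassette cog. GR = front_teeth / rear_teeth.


GR = front_teeth / rear_teeth
GR = 40 / 19
GR = 2.1053

2.1053


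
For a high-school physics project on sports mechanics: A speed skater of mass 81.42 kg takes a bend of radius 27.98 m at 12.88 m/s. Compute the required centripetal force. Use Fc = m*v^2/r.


Fc = m * v^2 / r
v^2 = 12.88^2 = 165.8944
Fc = 81.42 * 165.8944 / 27.98
Fc = 13507.122 / 27.98 = 482.742 N

482.742 N


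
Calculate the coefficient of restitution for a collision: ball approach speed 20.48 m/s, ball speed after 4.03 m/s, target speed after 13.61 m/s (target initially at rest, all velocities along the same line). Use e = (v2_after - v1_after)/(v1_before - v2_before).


e = (v2_after - v1_after) / (v1_before - v2_before)
Numerator = 13.61 - 4.03 = 9.58
Denominator = 20.48 - 0 = 20.48
e = 9.58 / 20.48 = 0.4678

0.4678


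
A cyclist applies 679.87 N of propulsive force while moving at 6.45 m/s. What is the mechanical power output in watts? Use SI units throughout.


P = F * v
P = 679.87 * 6.45
P = 4385.1615 W

4385.1615 W


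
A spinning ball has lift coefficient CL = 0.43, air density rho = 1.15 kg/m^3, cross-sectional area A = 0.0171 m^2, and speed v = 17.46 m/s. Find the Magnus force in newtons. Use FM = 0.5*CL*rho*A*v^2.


FM = 0.5 * CL * rho * A * v^2
FM = 0.5 * 0.43 * 1.15 * 0.0171 * 17.46^2
v^2 = 304.8516
FM = 0.5 * 0.43 * 1.15 * 0.0171 * 304.8516 = 1.2889 N

1.2889 N


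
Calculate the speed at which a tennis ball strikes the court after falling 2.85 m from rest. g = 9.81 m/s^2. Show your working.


v = sqrt(2 * g * h)
v = sqrt(2 * 9.81 * 2.85)
v = sqrt(55.917) = 7.4778 m/s

7.4778 m/s


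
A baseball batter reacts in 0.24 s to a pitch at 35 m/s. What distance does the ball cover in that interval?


d = v * t
d = 35 * 0.24
d = 8.4 m

8.4 m


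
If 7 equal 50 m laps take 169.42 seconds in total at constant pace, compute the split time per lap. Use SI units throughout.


Split time = total_time / n_laps = 169.42 / 7
Split time = 24.2029 s per lap

24.2029 s


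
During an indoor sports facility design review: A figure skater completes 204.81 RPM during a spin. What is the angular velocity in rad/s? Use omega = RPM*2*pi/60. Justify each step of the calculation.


omega = RPM * 2 * pi / 60
omega = 204.81 * 2 * 3.14159 / 60
omega = 1286.8592 / 60 = 21.4477 rad/s

21.4477 rad/s


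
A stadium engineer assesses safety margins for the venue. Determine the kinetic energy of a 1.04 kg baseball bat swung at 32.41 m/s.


KE = 0.5 * m * v^2
KE = 0.5 * 1.04 * 32.41^2
KE = 0.5 * 1.04 * 1050.4081 = 546.2122 J

546.2122 J


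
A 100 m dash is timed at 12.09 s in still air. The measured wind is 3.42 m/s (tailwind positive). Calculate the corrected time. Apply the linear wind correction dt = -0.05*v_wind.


dt = -0.05 * v_wind = -0.05 * 3.42 = -0.171 s
t_corrected = t_still + dt = 12.09 + (-0.171)
t_corrected = 11.919 s

11.919 s


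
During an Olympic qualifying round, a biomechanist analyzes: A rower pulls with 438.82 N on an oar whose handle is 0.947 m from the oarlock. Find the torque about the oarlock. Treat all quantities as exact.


tau = F * d
tau = 438.82 * 0.947
tau = 415.5625 N*m

415.5625 N*m


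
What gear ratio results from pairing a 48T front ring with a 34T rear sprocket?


GR = front_teeth / rear_teeth
GR = 48 / 34
GR = 1.4118

1.4118


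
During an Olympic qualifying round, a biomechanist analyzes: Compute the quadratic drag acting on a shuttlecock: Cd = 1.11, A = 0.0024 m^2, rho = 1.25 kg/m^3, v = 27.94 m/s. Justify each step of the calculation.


Fd = 0.5 * Cd * rho * A * v^2
Fd = 0.5 * 1.11 * 1.25 * 0.0024 * 27.94^2
v^2 = 780.6436
Fd = 0.5 * 1.11 * 1.25 * 0.0024 * 780.6436 = 1.2998 N

1.2998 N


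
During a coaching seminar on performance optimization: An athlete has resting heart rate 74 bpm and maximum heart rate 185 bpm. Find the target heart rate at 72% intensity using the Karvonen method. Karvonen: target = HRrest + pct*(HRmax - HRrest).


Target = HRrest + pct*(HRmax - HRrest)
Heart rate reserve = HRmax - HRrest = 185 - 74 = 111 bpm
Fraction = 72% = 0.72
Target = 74 + 0.72 * 111
Target = 74 + 79.92 = 153.92 bpm

153.92 bpm


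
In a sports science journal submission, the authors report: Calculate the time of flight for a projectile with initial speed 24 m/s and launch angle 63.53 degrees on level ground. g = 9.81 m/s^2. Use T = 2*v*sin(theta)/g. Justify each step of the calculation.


T = 2*v*sin(theta)/g
sin(theta) = sin(63.53 deg) = 0.8952
T = 2*24*0.8952 / 9.81
T = 42.9681 / 9.81 = 4.38 s

4.38 s


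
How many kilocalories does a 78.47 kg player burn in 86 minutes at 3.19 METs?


kcal = MET * mass * time_hr
Convert time: 86 min = 1.4333 hr
kcal = 3.19 * 78.47 * 1.4333
kcal = 358.791 kcal

358.791 kcal


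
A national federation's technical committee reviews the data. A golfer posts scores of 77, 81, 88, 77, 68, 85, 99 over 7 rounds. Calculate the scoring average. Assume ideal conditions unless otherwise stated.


Average = sum / n
Sum = 575
Average = 575 / 7 = 82.1429

82.1429


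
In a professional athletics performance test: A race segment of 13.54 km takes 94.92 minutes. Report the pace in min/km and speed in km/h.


Pace = time / distance = 94.92 min / 13.54 km = 7.0103 min/km
Speed = distance / time_in_hours = 13.54 / 1.582 hr
Speed = 8.5588 km/h

7.0103 min/km, 8.5588 km/h


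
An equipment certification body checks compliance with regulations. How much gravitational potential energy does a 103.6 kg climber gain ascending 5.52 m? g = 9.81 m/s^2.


PE = m * g * h
PE = 103.6 * 9.81 * 5.52
PE = 1016.316 * 5.52 = 5610.0643 J

5610.0643 J


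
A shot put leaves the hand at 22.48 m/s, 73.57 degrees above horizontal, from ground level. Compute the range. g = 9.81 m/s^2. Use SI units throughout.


R = v^2 * sin(2*theta) / g
Convert angle to radians: theta = 73.57 deg = 1.284 rad
sin(2*theta) = sin(2.5681) = 0.5426
R = 22.48^2 * 0.5426 / 9.81
R = 505.3504 * 0.5426 / 9.81 = 27.9508 m

27.9508 m


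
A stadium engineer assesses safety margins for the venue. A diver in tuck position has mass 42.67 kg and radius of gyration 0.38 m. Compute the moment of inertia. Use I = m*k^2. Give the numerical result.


I = m * k^2
I = 42.67 * 0.38^2
I = 42.67 * 0.1444 = 6.1615 kg*m^2

6.1615 kg*m^2


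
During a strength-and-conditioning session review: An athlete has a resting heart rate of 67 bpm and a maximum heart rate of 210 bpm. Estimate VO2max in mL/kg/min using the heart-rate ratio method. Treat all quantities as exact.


VO2max = 15.3 * HRmax / HRrest
VO2max = 15.3 * 210 / 67
VO2max = 3213 / 67 = 47.9552 mL/kg/min

47.9552 mL/kg/min


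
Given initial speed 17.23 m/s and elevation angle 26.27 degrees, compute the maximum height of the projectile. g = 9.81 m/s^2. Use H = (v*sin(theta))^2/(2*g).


H = (v*sin(theta))^2 / (2*g)
vy = v*sin(theta) = 17.23 * sin(26.27 deg) = 7.626 m/s
H = vy^2 / (2*g) = 58.1563 / (2*9.81)
H = 58.1563 / 19.62 = 2.9641 m

2.9641 m


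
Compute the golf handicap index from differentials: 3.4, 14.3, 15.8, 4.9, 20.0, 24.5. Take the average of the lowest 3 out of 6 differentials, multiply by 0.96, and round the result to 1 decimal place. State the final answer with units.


All differentials: 3.4, 14.3, 15.8, 4.9, 20.0, 24.5
Sorted: 3.4, 4.9, 14.3, 15.8, 20.0, 24.5
Best 3: 3.4, 4.9, 14.3
Average of best = 22.6 / 3 = 7.5333
Raw index = 7.5333 * 0.96 = 7.232
Handicap index = round(7.232, 1) = 7.2

7.2


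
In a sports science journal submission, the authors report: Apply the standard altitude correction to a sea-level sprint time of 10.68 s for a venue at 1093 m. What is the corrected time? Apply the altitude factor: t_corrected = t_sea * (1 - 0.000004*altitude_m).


Correction factor = 1 - 0.000004 * 1093 = 0.995628
t_corrected = t_sea * factor = 10.68 * 0.995628
t_corrected = 10.6333 s

10.6333 s


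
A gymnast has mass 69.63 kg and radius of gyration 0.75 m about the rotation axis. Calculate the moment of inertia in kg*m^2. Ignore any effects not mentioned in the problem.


I = m * k^2
I = 69.63 * 0.75^2
I = 69.63 * 0.5625 = 39.1669 kg*m^2

39.1669 kg*m^2


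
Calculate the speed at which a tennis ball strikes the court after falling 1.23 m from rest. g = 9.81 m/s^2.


v = sqrt(2 * g * h)
v = sqrt(2 * 9.81 * 1.23)
v = sqrt(24.1326) = 4.9125 m/s

4.9125 m/s


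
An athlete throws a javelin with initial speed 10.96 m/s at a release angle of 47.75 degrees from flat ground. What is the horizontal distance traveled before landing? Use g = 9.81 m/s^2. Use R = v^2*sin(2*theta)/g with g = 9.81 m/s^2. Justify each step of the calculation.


R = v^2 * sin(2*theta) / g
Convert angle to radians: theta = 47.75 deg = 0.8334 rad
sin(2*theta) = sin(1.6668) = 0.9954
R = 10.96^2 * 0.9954 / 9.81
R = 120.1216 * 0.9954 / 9.81 = 12.1884 m

12.1884 m


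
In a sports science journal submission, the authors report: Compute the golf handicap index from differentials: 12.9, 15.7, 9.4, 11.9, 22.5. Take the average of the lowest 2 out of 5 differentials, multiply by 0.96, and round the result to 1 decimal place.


All differentials: 12.9, 15.7, 9.4, 11.9, 22.5
Sorted: 9.4, 11.9, 12.9, 15.7, 22.5
Best 2: 9.4, 11.9
Average of best = 21.3 / 2 = 10.65
Raw index = 10.65 * 0.96 = 10.224
Handicap index = round(10.224, 1) = 10.2

10.2


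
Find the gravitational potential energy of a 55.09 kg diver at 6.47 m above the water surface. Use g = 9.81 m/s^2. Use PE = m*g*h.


PE = m * g * h
PE = 55.09 * 9.81 * 6.47
PE = 540.4329 * 6.47 = 3496.6009 J

3496.6009 J


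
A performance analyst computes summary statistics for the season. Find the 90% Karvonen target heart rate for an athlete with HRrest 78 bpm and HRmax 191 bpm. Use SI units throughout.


Target = HRrest + pct*(HRmax - HRrest)
Heart rate reserve = HRmax - HRrest = 191 - 78 = 113 bpm
Fraction = 90% = 0.9
Target = 78 + 0.9 * 113
Target = 78 + 101.7 = 179.7 bpm

179.7 bpm


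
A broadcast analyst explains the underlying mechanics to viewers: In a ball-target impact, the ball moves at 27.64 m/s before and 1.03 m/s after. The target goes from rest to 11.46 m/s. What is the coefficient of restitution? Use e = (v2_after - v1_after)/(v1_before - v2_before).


e = (v2_after - v1_after) / (v1_before - v2_before)
Numerator = 11.46 - 1.03 = 10.43
Denominator = 27.64 - 0 = 27.64
e = 10.43 / 27.64 = 0.3774

0.3774


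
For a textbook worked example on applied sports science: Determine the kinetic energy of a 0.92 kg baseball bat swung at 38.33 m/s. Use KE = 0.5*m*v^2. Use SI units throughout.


KE = 0.5 * m * v^2
KE = 0.5 * 0.92 * 38.33^2
KE = 0.5 * 0.92 * 1469.1889 = 675.8269 J

675.8269 J
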